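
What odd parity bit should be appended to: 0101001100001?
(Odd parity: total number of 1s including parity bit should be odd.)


Number of 1s in data: 5
Parity bit: 0

0


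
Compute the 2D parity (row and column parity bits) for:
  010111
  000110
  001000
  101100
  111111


Row parities: 00110
Column parities: 001010

Row P: 00110, Col P: 001010, Corner: 0


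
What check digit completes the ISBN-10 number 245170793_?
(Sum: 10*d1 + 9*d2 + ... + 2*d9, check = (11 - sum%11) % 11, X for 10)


Weighted sum: 206
206 mod 11 = 8

Check digit: 3


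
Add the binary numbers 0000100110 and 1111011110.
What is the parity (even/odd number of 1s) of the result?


0000100110 = 38
1111011110 = 990
Sum = 1028 = 10000000100
1s count = 2

even parity (2 ones in 10000000100)


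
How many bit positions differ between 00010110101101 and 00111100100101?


XOR: 00101010001000
Count of 1s: 4

4


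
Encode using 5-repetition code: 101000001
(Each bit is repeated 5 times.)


Each bit -> 5 copies

111110000011111000000000000000000000000011111


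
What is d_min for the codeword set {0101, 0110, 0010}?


Comparing all pairs, minimum distance: 1
Can detect 0 errors, correct 0 errors

1


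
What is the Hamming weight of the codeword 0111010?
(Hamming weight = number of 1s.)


Counting 1s in 0111010

4


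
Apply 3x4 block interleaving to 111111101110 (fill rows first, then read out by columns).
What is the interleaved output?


Matrix:
  1111
  1110
  1110
Read columns: 111111111100

111111111100


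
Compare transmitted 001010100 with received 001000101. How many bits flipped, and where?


XOR: 000010001

2 error(s) at position(s): 4, 8


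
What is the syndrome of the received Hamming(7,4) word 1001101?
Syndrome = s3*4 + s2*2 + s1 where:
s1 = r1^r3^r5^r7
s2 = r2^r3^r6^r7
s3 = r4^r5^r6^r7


s1=1, s2=1, s3=1

Syndrome = 7 (error at position 7)


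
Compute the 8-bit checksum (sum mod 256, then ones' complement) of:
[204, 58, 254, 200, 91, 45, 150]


Sum = 1002 mod 256 = 234
Complement = 21

21


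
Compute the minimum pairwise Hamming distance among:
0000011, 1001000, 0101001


Comparing all pairs, minimum distance: 3
Can detect 2 errors, correct 1 errors

3


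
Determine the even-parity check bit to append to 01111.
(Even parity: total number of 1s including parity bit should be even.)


Number of 1s in data: 4
Parity bit: 0

0


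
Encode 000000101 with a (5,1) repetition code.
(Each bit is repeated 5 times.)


Each bit -> 5 copies

000000000000000000000000000000111110000011111


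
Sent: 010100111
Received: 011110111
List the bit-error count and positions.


XOR: 001010000

2 error(s) at position(s): 2, 4


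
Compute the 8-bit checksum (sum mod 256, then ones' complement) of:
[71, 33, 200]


Sum = 304 mod 256 = 48
Complement = 207

207


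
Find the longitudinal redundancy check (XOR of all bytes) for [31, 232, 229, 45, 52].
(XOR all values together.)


XOR chain: 31 ^ 232 ^ 229 ^ 45 ^ 52 = 11

11


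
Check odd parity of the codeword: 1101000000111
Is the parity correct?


Number of 1s: 6

No, parity error (6 ones)


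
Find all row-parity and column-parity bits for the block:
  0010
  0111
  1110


Row parities: 111
Column parities: 1011

Row P: 111, Col P: 1011, Corner: 1


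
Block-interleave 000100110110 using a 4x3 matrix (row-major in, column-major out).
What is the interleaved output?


Matrix:
  000
  100
  110
  110
Read columns: 011100110000

011100110000


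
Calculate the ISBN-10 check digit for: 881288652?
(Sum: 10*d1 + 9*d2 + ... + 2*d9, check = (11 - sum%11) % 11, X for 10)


Weighted sum: 305
305 mod 11 = 8

Check digit: 3


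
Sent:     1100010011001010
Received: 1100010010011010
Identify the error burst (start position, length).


XOR: 0000000001010000

Burst at position 9, length 3


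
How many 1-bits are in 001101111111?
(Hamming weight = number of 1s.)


Counting 1s in 001101111111

9


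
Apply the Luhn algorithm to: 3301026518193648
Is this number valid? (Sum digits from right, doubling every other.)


Luhn sum = 69
69 mod 10 = 9

Invalid (Luhn sum mod 10 = 9)


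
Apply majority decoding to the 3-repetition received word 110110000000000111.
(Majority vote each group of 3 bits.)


Groups: 110, 110, 000, 000, 000, 111
Majority votes: 110001

110001


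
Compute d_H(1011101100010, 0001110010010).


XOR: 1010011110000
Count of 1s: 6

6


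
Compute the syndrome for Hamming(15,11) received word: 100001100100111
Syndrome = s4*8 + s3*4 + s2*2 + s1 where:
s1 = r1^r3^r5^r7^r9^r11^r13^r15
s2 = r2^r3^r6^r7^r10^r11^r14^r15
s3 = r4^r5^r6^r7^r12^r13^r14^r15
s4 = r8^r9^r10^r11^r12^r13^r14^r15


s1=0, s2=1, s3=1, s4=0

Syndrome = 6 (error at position 6)


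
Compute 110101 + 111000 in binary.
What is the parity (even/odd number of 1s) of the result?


110101 = 53
111000 = 56
Sum = 109 = 1101101
1s count = 5

odd parity (5 ones in 1101101)


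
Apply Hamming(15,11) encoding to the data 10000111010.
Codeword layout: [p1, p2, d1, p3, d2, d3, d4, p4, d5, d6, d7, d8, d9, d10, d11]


Parity bits: p1=0, p2=0, p3=0, p4=0

001000000111010


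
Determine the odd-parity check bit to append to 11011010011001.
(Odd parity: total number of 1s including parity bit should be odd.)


Number of 1s in data: 8
Parity bit: 1

1


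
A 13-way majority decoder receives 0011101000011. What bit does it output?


Ones: 6 out of 13
Threshold: 7

0 (6/13 voted 1)


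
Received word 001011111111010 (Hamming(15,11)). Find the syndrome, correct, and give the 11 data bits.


Syndrome = 5: error at position 5

Data: 10111111010 (corrected bit 5)


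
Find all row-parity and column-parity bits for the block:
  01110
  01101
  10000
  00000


Row parities: 1110
Column parities: 10011

Row P: 1110, Col P: 10011, Corner: 1


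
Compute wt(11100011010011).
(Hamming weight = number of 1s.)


Counting 1s in 11100011010011

8


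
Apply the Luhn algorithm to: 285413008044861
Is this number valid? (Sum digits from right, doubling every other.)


Luhn sum = 61
61 mod 10 = 1

Invalid (Luhn sum mod 10 = 1)


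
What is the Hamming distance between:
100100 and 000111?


XOR: 100011
Count of 1s: 3

3


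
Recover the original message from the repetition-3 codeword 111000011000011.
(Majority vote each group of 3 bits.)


Groups: 111, 000, 011, 000, 011
Majority votes: 10101

10101


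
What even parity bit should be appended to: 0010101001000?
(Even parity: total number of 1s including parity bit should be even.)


Number of 1s in data: 4
Parity bit: 0

0


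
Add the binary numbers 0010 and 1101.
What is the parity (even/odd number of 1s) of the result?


0010 = 2
1101 = 13
Sum = 15 = 1111
1s count = 4

even parity (4 ones in 1111)


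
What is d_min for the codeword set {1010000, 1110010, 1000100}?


Comparing all pairs, minimum distance: 2
Can detect 1 errors, correct 0 errors

2


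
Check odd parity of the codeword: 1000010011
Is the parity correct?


Number of 1s: 4

No, parity error (4 ones)


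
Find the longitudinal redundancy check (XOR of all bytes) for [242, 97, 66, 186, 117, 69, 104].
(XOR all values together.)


XOR chain: 242 ^ 97 ^ 66 ^ 186 ^ 117 ^ 69 ^ 104 = 51

51


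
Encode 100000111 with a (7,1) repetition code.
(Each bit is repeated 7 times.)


Each bit -> 7 copies

111111100000000000000000000000000000000000111111111111111111111


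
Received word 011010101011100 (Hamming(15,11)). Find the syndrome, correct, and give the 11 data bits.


Syndrome = 0: no error detected

Data: 11011011100 (no errors)


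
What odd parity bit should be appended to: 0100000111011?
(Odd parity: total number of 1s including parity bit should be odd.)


Number of 1s in data: 6
Parity bit: 1

1


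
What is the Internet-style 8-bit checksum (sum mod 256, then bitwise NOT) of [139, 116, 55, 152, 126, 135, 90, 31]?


Sum = 844 mod 256 = 76
Complement = 179

179


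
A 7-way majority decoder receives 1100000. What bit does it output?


Ones: 2 out of 7
Threshold: 4

0 (2/7 voted 1)


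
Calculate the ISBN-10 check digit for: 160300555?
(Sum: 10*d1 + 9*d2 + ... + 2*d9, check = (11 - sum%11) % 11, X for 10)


Weighted sum: 130
130 mod 11 = 9

Check digit: 2


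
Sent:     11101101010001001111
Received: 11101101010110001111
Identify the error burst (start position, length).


XOR: 00000000000111000000

Burst at position 11, length 3


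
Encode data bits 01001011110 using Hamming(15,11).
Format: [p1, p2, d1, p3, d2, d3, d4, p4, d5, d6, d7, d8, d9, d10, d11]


Parity bits: p1=0, p2=0, p3=0, p4=1

000010011011110


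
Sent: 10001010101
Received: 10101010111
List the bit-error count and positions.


XOR: 00100000010

2 error(s) at position(s): 2, 9


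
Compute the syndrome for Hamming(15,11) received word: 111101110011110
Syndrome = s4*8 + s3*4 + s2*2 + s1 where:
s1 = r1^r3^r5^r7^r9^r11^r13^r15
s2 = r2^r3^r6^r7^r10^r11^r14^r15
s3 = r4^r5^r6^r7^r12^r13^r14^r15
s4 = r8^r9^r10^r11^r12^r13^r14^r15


s1=1, s2=0, s3=0, s4=1

Syndrome = 9 (error at position 9)


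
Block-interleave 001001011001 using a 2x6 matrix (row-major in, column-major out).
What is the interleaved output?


Matrix:
  001001
  011001
Read columns: 000111000011

000111000011


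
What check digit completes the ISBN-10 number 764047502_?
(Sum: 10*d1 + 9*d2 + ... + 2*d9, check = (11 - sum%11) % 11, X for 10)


Weighted sum: 239
239 mod 11 = 8

Check digit: 3


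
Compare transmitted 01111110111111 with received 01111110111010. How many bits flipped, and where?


XOR: 00000000000101

2 error(s) at position(s): 11, 13


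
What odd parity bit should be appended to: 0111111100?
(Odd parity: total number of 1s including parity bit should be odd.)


Number of 1s in data: 7
Parity bit: 0

0


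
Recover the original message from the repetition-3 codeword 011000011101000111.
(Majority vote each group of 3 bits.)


Groups: 011, 000, 011, 101, 000, 111
Majority votes: 101101

101101


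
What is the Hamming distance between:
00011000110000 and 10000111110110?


XOR: 10011111000110
Count of 1s: 8

8


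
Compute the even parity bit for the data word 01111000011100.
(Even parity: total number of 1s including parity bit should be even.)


Number of 1s in data: 7
Parity bit: 1

1


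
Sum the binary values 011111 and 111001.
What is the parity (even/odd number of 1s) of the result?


011111 = 31
111001 = 57
Sum = 88 = 1011000
1s count = 3

odd parity (3 ones in 1011000)


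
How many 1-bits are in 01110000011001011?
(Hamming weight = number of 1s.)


Counting 1s in 01110000011001011

8


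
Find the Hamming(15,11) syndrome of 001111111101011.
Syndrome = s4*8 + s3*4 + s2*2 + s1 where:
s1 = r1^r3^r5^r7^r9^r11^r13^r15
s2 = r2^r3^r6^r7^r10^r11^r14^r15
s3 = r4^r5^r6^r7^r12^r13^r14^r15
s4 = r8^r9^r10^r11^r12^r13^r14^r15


s1=1, s2=0, s3=1, s4=0

Syndrome = 5 (error at position 5)


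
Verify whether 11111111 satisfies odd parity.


Number of 1s: 8

No, parity error (8 ones)


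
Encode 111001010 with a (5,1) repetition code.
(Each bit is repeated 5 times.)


Each bit -> 5 copies

111111111111111000000000011111000001111100000


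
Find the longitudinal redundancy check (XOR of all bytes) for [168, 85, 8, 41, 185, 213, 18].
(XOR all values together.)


XOR chain: 168 ^ 85 ^ 8 ^ 41 ^ 185 ^ 213 ^ 18 = 162

162


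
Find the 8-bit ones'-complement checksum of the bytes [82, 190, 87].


Sum = 359 mod 256 = 103
Complement = 152

152


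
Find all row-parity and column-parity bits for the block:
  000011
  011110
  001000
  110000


Row parities: 0010
Column parities: 100101

Row P: 0010, Col P: 100101, Corner: 1


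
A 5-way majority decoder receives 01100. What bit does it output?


Ones: 2 out of 5
Threshold: 3

0 (2/5 voted 1)


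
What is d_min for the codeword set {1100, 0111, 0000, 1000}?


Comparing all pairs, minimum distance: 1
Can detect 0 errors, correct 0 errors

1


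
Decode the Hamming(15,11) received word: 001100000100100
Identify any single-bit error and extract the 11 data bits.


Syndrome = 0: no error detected

Data: 10000100100 (no errors)


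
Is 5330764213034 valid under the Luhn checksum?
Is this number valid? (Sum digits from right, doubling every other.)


Luhn sum = 49
49 mod 10 = 9

Invalid (Luhn sum mod 10 = 9)


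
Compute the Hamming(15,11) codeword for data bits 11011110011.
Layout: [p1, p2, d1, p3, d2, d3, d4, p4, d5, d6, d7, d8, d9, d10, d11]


Parity bits: p1=0, p2=0, p3=0, p4=1

001010111110011


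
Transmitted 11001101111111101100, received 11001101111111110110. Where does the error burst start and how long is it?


XOR: 00000000000000011010

Burst at position 15, length 4


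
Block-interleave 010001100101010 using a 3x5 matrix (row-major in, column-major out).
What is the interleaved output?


Matrix:
  01000
  11001
  01010
Read columns: 010111000001010

010111000001010


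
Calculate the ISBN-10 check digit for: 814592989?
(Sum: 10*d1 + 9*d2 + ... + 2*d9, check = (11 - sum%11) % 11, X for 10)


Weighted sum: 298
298 mod 11 = 1

Check digit: X


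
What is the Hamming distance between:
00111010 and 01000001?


XOR: 01111011
Count of 1s: 6

6


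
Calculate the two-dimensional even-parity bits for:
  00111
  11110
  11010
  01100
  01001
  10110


Row parities: 101001
Column parities: 10000

Row P: 101001, Col P: 10000, Corner: 1


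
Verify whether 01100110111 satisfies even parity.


Number of 1s: 7

No, parity error (7 ones)


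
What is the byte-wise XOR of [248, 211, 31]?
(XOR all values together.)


XOR chain: 248 ^ 211 ^ 31 = 52

52


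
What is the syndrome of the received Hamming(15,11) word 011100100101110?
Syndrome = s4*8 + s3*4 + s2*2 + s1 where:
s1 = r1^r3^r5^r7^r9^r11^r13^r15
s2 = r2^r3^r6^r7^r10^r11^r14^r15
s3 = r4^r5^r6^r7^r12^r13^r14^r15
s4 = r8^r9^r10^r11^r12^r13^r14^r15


s1=1, s2=1, s3=1, s4=0

Syndrome = 7 (error at position 7)


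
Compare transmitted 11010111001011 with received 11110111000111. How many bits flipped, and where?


XOR: 00100000001100

3 error(s) at position(s): 2, 10, 11


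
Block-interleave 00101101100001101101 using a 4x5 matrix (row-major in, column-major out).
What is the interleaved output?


Matrix:
  00101
  10110
  00011
  01101
Read columns: 01000001110101101011

01000001110101101011


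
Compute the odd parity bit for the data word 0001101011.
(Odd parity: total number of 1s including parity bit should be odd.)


Number of 1s in data: 5
Parity bit: 0

0


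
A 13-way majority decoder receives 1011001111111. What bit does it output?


Ones: 10 out of 13
Threshold: 7

1 (10/13 voted 1)


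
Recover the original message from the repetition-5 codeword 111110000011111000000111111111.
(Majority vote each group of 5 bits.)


Groups: 11111, 00000, 11111, 00000, 01111, 11111
Majority votes: 101011

101011


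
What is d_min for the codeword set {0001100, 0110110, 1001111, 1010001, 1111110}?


Comparing all pairs, minimum distance: 2
Can detect 1 errors, correct 0 errors

2


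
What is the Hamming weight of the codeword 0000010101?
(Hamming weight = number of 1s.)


Counting 1s in 0000010101

3


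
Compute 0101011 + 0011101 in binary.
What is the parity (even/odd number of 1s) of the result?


0101011 = 43
0011101 = 29
Sum = 72 = 1001000
1s count = 2

even parity (2 ones in 1001000)


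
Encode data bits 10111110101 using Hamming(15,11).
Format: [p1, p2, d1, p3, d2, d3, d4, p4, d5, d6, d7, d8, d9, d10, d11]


Parity bits: p1=0, p2=0, p3=0, p4=1

001001111110101


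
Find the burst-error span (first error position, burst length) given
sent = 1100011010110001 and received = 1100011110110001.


XOR: 0000000100000000

Burst at position 7, length 1


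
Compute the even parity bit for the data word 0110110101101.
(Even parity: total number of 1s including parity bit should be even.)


Number of 1s in data: 8
Parity bit: 0

0


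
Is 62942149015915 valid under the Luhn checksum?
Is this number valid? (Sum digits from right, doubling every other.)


Luhn sum = 58
58 mod 10 = 8

Invalid (Luhn sum mod 10 = 8)


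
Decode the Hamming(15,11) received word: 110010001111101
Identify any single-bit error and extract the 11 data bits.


Syndrome = 0: no error detected

Data: 01001111101 (no errors)


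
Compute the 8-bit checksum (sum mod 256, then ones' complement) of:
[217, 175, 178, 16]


Sum = 586 mod 256 = 74
Complement = 181

181


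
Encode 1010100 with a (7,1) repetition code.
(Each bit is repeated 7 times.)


Each bit -> 7 copies

1111111000000011111110000000111111100000000000000


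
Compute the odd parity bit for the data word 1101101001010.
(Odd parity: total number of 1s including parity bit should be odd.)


Number of 1s in data: 7
Parity bit: 0

0


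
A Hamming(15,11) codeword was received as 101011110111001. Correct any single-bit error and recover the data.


Syndrome = 12: error at position 12

Data: 11110110001 (corrected bit 12)


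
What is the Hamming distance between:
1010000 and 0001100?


XOR: 1011100
Count of 1s: 4

4


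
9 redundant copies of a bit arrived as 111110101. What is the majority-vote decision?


Ones: 7 out of 9
Threshold: 5

1 (7/9 voted 1)


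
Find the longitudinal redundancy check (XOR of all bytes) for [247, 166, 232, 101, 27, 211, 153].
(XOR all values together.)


XOR chain: 247 ^ 166 ^ 232 ^ 101 ^ 27 ^ 211 ^ 153 = 141

141


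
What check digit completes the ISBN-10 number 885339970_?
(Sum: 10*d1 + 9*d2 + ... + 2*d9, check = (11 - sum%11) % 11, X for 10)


Weighted sum: 333
333 mod 11 = 3

Check digit: 8


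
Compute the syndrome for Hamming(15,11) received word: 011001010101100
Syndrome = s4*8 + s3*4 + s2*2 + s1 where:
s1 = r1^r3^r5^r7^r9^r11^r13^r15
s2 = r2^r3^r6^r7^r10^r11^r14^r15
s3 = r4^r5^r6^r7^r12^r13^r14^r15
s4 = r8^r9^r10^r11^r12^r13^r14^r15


s1=0, s2=0, s3=1, s4=0

Syndrome = 4 (error at position 4)


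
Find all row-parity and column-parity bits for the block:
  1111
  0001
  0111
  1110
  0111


Row parities: 01111
Column parities: 0000

Row P: 01111, Col P: 0000, Corner: 0


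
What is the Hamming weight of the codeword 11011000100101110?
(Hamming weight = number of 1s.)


Counting 1s in 11011000100101110

9


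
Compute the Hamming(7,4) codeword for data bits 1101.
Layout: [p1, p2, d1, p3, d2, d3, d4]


Parity bits: p1=1, p2=0, p3=0

1010101


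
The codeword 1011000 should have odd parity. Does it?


Number of 1s: 3

Yes, parity is correct (3 ones)


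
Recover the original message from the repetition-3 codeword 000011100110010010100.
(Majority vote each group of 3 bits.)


Groups: 000, 011, 100, 110, 010, 010, 100
Majority votes: 0101000

0101000


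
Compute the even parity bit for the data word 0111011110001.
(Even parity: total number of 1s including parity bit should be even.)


Number of 1s in data: 8
Parity bit: 0

0


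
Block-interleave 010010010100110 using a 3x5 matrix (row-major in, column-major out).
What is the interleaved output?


Matrix:
  01001
  00101
  00110
Read columns: 000100011001110

000100011001110


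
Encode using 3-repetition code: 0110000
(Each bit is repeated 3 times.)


Each bit -> 3 copies

000111111000000000000


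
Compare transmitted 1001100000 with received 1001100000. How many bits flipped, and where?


XOR: 0000000000

0 errors (received matches sent)


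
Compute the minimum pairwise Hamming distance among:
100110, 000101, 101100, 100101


Comparing all pairs, minimum distance: 1
Can detect 0 errors, correct 0 errors

1


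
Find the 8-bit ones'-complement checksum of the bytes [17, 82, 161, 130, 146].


Sum = 536 mod 256 = 24
Complement = 231

231


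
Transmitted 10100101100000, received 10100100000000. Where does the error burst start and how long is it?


XOR: 00000001100000

Burst at position 7, length 2


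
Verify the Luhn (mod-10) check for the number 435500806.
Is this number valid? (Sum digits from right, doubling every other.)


Luhn sum = 30
30 mod 10 = 0

Valid (Luhn sum mod 10 = 0)


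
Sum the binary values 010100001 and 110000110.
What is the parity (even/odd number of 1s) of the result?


010100001 = 161
110000110 = 390
Sum = 551 = 1000100111
1s count = 5

odd parity (5 ones in 1000100111)


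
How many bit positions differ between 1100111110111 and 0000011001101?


XOR: 1100100111010
Count of 1s: 7

7


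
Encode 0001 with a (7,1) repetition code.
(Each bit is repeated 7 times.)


Each bit -> 7 copies

0000000000000000000001111111


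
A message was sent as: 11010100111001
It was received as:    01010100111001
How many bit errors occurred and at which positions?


XOR: 10000000000000

1 error(s) at position(s): 0


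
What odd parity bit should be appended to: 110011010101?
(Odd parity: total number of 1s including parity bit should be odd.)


Number of 1s in data: 7
Parity bit: 0

0


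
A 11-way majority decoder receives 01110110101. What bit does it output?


Ones: 7 out of 11
Threshold: 6

1 (7/11 voted 1)


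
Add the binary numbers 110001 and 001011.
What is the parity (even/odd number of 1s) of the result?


110001 = 49
001011 = 11
Sum = 60 = 111100
1s count = 4

even parity (4 ones in 111100)


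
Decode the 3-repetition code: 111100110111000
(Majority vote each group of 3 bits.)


Groups: 111, 100, 110, 111, 000
Majority votes: 10110

10110


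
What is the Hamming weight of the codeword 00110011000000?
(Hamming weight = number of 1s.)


Counting 1s in 00110011000000

4


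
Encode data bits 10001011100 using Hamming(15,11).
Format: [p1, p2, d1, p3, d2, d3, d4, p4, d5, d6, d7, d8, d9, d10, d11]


Parity bits: p1=0, p2=0, p3=0, p4=0

001000001011100


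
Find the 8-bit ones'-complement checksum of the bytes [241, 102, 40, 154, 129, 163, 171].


Sum = 1000 mod 256 = 232
Complement = 23

23


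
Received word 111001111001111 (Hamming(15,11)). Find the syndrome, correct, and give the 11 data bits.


Syndrome = 0: no error detected

Data: 10111001111 (no errors)


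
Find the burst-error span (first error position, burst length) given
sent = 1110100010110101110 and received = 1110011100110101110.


XOR: 0000111110000000000

Burst at position 4, length 5


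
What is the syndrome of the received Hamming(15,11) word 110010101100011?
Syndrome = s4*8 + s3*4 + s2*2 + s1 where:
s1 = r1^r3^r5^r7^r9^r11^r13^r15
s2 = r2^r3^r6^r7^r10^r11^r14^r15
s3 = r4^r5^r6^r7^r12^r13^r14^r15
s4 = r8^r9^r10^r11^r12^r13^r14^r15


s1=1, s2=1, s3=0, s4=0

Syndrome = 3 (error at position 3)


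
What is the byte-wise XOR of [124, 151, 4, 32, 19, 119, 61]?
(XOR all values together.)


XOR chain: 124 ^ 151 ^ 4 ^ 32 ^ 19 ^ 119 ^ 61 = 150

150


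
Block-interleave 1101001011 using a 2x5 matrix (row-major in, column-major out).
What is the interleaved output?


Matrix:
  11010
  01011
Read columns: 1011001101

1011001101


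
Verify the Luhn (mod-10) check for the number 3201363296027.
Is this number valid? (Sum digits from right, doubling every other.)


Luhn sum = 45
45 mod 10 = 5

Invalid (Luhn sum mod 10 = 5)


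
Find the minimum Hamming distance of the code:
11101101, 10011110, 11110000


Comparing all pairs, minimum distance: 4
Can detect 3 errors, correct 1 errors

4


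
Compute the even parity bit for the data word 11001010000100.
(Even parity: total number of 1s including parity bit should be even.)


Number of 1s in data: 5
Parity bit: 1

1


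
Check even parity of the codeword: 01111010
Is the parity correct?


Number of 1s: 5

No, parity error (5 ones)


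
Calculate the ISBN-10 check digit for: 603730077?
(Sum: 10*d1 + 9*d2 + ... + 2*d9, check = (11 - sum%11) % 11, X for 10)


Weighted sum: 186
186 mod 11 = 10

Check digit: 1


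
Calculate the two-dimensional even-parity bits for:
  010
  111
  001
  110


Row parities: 1110
Column parities: 010

Row P: 1110, Col P: 010, Corner: 1


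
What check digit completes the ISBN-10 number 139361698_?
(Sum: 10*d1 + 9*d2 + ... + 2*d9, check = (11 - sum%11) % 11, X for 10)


Weighted sum: 238
238 mod 11 = 7

Check digit: 4


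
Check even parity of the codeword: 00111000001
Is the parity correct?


Number of 1s: 4

Yes, parity is correct (4 ones)


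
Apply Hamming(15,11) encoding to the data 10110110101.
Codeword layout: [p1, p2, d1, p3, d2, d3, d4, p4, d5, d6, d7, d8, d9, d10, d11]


Parity bits: p1=1, p2=0, p3=0, p4=0

101001100110101


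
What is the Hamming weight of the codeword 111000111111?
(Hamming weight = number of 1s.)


Counting 1s in 111000111111

9


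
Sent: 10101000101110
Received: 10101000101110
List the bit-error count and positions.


XOR: 00000000000000

0 errors (received matches sent)


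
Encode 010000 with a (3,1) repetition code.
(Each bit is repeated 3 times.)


Each bit -> 3 copies

000111000000000000


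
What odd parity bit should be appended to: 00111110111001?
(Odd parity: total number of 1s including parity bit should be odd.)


Number of 1s in data: 9
Parity bit: 0

0


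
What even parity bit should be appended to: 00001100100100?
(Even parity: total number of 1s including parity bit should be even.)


Number of 1s in data: 4
Parity bit: 0

0


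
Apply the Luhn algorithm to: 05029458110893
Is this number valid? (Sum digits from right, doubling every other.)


Luhn sum = 52
52 mod 10 = 2

Invalid (Luhn sum mod 10 = 2)


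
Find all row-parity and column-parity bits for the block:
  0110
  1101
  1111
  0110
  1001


Row parities: 01000
Column parities: 1011

Row P: 01000, Col P: 1011, Corner: 1


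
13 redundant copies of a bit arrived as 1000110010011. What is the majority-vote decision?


Ones: 6 out of 13
Threshold: 7

0 (6/13 voted 1)


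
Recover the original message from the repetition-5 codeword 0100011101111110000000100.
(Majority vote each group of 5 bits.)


Groups: 01000, 11101, 11111, 00000, 00100
Majority votes: 01100

01100


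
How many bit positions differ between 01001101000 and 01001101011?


XOR: 00000000011
Count of 1s: 2

2


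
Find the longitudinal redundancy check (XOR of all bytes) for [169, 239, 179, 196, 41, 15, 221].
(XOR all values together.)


XOR chain: 169 ^ 239 ^ 179 ^ 196 ^ 41 ^ 15 ^ 221 = 202

202


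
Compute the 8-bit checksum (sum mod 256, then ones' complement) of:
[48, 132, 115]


Sum = 295 mod 256 = 39
Complement = 216

216


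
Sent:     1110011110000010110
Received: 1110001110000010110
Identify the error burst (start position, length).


XOR: 0000010000000000000

Burst at position 5, length 1


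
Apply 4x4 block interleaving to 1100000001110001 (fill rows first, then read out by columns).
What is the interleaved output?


Matrix:
  1100
  0000
  0111
  0001
Read columns: 1000101000100011

1000101000100011


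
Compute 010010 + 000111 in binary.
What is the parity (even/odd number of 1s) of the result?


010010 = 18
000111 = 7
Sum = 25 = 11001
1s count = 3

odd parity (3 ones in 11001)


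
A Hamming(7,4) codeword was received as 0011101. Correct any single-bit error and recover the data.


Syndrome = 5: error at position 5

Data: 1001 (corrected bit 5)


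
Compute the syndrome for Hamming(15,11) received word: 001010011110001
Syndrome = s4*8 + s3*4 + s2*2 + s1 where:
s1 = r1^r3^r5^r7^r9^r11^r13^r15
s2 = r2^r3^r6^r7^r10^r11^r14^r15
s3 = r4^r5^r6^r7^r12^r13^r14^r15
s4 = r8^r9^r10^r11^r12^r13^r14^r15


s1=1, s2=0, s3=0, s4=1

Syndrome = 9 (error at position 9)


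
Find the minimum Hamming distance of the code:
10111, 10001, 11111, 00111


Comparing all pairs, minimum distance: 1
Can detect 0 errors, correct 0 errors

1


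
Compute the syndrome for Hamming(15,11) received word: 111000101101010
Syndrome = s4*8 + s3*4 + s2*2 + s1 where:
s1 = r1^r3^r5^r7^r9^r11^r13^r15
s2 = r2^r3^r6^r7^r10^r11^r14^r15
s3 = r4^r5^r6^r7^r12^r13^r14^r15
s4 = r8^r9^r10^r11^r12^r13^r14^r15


s1=0, s2=1, s3=1, s4=0

Syndrome = 6 (error at position 6)


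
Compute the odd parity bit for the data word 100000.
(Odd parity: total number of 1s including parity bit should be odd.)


Number of 1s in data: 1
Parity bit: 0

0


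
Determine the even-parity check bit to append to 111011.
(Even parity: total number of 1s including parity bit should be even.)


Number of 1s in data: 5
Parity bit: 1

1


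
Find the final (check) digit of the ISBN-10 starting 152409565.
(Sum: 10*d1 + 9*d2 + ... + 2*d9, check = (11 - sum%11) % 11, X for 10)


Weighted sum: 192
192 mod 11 = 5

Check digit: 6


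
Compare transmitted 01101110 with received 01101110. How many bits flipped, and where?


XOR: 00000000

0 errors (received matches sent)


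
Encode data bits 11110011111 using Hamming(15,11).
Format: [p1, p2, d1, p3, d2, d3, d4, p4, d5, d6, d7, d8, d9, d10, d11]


Parity bits: p1=0, p2=0, p3=1, p4=1

001111110011111


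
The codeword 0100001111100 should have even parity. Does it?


Number of 1s: 6

Yes, parity is correct (6 ones)


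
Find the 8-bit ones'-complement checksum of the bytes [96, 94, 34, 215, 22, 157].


Sum = 618 mod 256 = 106
Complement = 149

149


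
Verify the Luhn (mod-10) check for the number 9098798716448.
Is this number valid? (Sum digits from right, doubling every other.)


Luhn sum = 78
78 mod 10 = 8

Invalid (Luhn sum mod 10 = 8)


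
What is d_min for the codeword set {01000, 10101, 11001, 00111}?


Comparing all pairs, minimum distance: 2
Can detect 1 errors, correct 0 errors

2


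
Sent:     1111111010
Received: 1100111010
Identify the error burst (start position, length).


XOR: 0011000000

Burst at position 2, length 2


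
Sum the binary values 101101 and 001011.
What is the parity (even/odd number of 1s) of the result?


101101 = 45
001011 = 11
Sum = 56 = 111000
1s count = 3

odd parity (3 ones in 111000)


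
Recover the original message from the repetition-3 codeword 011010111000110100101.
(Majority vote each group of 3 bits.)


Groups: 011, 010, 111, 000, 110, 100, 101
Majority votes: 1010101

1010101


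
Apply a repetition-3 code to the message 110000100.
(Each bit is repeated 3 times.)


Each bit -> 3 copies

111111000000000000111000000


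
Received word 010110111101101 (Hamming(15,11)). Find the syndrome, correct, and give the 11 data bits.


Syndrome = 1: error at position 1

Data: 01011101101 (corrected bit 1)


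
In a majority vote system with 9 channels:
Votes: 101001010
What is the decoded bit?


Ones: 4 out of 9
Threshold: 5

0 (4/9 voted 1)


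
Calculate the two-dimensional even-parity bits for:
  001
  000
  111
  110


Row parities: 1010
Column parities: 000

Row P: 1010, Col P: 000, Corner: 0


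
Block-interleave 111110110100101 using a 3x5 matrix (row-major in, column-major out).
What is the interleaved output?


Matrix:
  11111
  01101
  00101
Read columns: 100110111100111

100110111100111


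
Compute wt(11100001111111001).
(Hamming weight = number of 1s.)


Counting 1s in 11100001111111001

11


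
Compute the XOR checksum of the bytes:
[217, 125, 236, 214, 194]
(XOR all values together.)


XOR chain: 217 ^ 125 ^ 236 ^ 214 ^ 194 = 92

92


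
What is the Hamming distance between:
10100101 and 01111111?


XOR: 11011010
Count of 1s: 5

5


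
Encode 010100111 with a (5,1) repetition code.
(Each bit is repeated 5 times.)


Each bit -> 5 copies

000001111100000111110000000000111111111111111


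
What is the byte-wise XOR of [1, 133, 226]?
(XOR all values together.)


XOR chain: 1 ^ 133 ^ 226 = 102

102


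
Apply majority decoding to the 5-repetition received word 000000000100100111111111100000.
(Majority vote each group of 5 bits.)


Groups: 00000, 00001, 00100, 11111, 11111, 00000
Majority votes: 000110

000110


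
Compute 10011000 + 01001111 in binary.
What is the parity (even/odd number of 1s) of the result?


10011000 = 152
01001111 = 79
Sum = 231 = 11100111
1s count = 6

even parity (6 ones in 11100111)


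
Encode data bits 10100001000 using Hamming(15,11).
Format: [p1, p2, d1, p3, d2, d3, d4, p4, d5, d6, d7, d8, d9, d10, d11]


Parity bits: p1=1, p2=0, p3=0, p4=1

101001010001000


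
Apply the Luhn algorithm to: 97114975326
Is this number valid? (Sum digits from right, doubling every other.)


Luhn sum = 51
51 mod 10 = 1

Invalid (Luhn sum mod 10 = 1)


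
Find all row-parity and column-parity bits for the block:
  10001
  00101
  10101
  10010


Row parities: 0010
Column parities: 10011

Row P: 0010, Col P: 10011, Corner: 1


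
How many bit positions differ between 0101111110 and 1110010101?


XOR: 1011101011
Count of 1s: 7

7


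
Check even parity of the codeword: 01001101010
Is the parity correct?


Number of 1s: 5

No, parity error (5 ones)


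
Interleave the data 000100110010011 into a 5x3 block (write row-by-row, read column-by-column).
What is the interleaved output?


Matrix:
  000
  100
  110
  010
  011
Read columns: 011000011100001

011000011100001


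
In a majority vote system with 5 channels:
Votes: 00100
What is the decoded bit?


Ones: 1 out of 5
Threshold: 3

0 (1/5 voted 1)


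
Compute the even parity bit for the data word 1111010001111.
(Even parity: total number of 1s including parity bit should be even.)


Number of 1s in data: 9
Parity bit: 1

1


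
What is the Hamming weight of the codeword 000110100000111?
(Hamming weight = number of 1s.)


Counting 1s in 000110100000111

6


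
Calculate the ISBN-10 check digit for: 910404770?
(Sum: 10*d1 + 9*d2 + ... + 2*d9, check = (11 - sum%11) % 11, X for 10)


Weighted sum: 196
196 mod 11 = 9

Check digit: 2


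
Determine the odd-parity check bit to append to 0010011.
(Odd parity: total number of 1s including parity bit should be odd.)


Number of 1s in data: 3
Parity bit: 0

0


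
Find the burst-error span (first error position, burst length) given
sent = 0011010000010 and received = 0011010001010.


XOR: 0000000001000

Burst at position 9, length 1


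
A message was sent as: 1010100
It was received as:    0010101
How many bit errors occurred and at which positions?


XOR: 1000001

2 error(s) at position(s): 0, 6


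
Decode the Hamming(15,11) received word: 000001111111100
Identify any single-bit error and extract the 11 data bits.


Syndrome = 0: no error detected

Data: 00111111100 (no errors)


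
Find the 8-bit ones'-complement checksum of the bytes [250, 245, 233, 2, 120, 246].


Sum = 1096 mod 256 = 72
Complement = 183

183


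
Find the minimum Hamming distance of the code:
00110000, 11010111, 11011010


Comparing all pairs, minimum distance: 3
Can detect 2 errors, correct 1 errors

3


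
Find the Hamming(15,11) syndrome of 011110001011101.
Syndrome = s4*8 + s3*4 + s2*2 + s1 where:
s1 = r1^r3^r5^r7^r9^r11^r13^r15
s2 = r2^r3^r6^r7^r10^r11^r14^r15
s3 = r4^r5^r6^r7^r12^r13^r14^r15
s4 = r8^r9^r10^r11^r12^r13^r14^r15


s1=0, s2=0, s3=1, s4=1

Syndrome = 12 (error at position 12)


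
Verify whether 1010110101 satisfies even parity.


Number of 1s: 6

Yes, parity is correct (6 ones)


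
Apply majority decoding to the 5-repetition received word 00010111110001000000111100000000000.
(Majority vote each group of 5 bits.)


Groups: 00010, 11111, 00010, 00000, 11110, 00000, 00000
Majority votes: 0100100

0100100


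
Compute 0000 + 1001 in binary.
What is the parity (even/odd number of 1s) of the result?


0000 = 0
1001 = 9
Sum = 9 = 1001
1s count = 2

even parity (2 ones in 1001)


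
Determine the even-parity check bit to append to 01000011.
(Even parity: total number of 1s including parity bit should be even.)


Number of 1s in data: 3
Parity bit: 1

1


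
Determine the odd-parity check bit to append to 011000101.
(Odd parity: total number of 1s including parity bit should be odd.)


Number of 1s in data: 4
Parity bit: 1

1


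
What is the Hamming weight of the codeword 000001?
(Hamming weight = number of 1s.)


Counting 1s in 000001

1


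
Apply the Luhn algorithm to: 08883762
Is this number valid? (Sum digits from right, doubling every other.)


Luhn sum = 41
41 mod 10 = 1

Invalid (Luhn sum mod 10 = 1)


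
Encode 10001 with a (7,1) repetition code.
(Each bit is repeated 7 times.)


Each bit -> 7 copies

11111110000000000000000000001111111


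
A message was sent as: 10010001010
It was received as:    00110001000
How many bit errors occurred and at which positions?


XOR: 10100000010

3 error(s) at position(s): 0, 2, 9


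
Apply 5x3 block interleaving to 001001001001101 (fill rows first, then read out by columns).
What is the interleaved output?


Matrix:
  001
  001
  001
  001
  101
Read columns: 000010000011111

000010000011111


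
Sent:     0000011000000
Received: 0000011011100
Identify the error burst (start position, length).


XOR: 0000000011100

Burst at position 8, length 3


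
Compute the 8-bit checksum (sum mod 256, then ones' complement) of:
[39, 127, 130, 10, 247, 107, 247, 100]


Sum = 1007 mod 256 = 239
Complement = 16

16


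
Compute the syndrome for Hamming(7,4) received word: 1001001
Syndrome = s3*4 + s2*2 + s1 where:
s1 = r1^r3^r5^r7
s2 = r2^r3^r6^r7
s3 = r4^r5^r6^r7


s1=0, s2=1, s3=0

Syndrome = 2 (error at position 2)


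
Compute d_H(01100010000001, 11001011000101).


XOR: 10101001000100
Count of 1s: 5

5


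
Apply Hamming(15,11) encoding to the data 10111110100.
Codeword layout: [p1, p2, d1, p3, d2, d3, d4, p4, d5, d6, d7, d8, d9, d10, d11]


Parity bits: p1=1, p2=1, p3=1, p4=0

111101101110100


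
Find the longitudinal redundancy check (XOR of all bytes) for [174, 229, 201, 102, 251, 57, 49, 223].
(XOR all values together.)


XOR chain: 174 ^ 229 ^ 201 ^ 102 ^ 251 ^ 57 ^ 49 ^ 223 = 200

200


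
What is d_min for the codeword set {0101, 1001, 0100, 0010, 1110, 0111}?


Comparing all pairs, minimum distance: 1
Can detect 0 errors, correct 0 errors

1


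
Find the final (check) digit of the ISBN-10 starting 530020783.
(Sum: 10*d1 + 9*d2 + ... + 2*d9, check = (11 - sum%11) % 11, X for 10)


Weighted sum: 147
147 mod 11 = 4

Check digit: 7


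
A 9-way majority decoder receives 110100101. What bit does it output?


Ones: 5 out of 9
Threshold: 5

1 (5/9 voted 1)


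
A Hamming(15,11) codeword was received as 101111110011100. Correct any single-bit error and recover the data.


Syndrome = 0: no error detected

Data: 11110011100 (no errors)


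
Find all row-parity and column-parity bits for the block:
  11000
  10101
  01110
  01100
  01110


Row parities: 01101
Column parities: 00001

Row P: 01101, Col P: 00001, Corner: 1


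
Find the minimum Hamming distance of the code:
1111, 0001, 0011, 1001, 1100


Comparing all pairs, minimum distance: 1
Can detect 0 errors, correct 0 errors

1


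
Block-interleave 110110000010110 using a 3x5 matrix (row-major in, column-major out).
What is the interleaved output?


Matrix:
  11011
  00000
  10110
Read columns: 101100001101100

101100001101100


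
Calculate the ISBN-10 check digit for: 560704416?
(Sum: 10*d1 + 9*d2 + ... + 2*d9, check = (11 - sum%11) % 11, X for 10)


Weighted sum: 204
204 mod 11 = 6

Check digit: 5
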